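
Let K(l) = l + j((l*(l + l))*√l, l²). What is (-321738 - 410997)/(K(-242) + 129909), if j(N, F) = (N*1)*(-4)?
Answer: -31670516415/17712219704579 - 1258748847840*I*√2/17712219704579 ≈ -0.0017881 - 0.1005*I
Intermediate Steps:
j(N, F) = -4*N (j(N, F) = N*(-4) = -4*N)
K(l) = l - 8*l^(5/2) (K(l) = l - 4*l*(l + l)*√l = l - 4*l*(2*l)*√l = l - 4*2*l²*√l = l - 8*l^(5/2))
(-321738 - 410997)/(K(-242) + 129909) = (-321738 - 410997)/((-242 - 5153632*I*√2) + 129909) = -732735/((-242 - 5153632*I*√2) + 129909) = -732735/(129667 - 5153632*I*√2)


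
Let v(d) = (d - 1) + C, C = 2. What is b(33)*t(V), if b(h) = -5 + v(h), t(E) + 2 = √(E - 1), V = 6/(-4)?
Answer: -58 + 29*I*√10/2 ≈ -58.0 + 45.853*I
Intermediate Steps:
V = -3/2 (V = 6*(-¼) = -3/2 ≈ -1.5000)
t(E) = -2 + √(-1 + E) (t(E) = -2 + √(E - 1) = -2 + √(-1 + E))
v(d) = 1 + d (v(d) = (d - 1) + 2 = (-1 + d) + 2 = 1 + d)
b(h) = -4 + h (b(h) = -5 + (1 + h) = -4 + h)
b(33)*t(V) = (-4 + 33)*(-2 + √(-1 - 3/2)) = 29*(-2 + √(-5/2)) = 29*(-2 + I*√10/2) = -58 + 29*I*√10/2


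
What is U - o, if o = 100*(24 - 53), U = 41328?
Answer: 44228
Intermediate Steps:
o = -2900 (o = 100*(-29) = -2900)
U - o = 41328 - 1*(-2900) = 41328 + 2900 = 44228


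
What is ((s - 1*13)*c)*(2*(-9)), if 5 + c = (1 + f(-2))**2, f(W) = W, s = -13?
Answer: -1872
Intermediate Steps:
c = -4 (c = -5 + (1 - 2)**2 = -5 + (-1)**2 = -5 + 1 = -4)
((s - 1*13)*c)*(2*(-9)) = ((-13 - 1*13)*(-4))*(2*(-9)) = ((-13 - 13)*(-4))*(-18) = -26*(-4)*(-18) = 104*(-18) = -1872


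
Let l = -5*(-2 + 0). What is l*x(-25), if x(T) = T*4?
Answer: -1000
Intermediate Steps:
x(T) = 4*T
l = 10 (l = -5*(-2) = 10)
l*x(-25) = 10*(4*(-25)) = 10*(-100) = -1000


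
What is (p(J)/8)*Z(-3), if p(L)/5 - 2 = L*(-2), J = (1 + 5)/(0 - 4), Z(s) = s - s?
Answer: 0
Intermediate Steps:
Z(s) = 0
J = -3/2 (J = 6/(-4) = 6*(-¼) = -3/2 ≈ -1.5000)
p(L) = 10 - 10*L (p(L) = 10 + 5*(L*(-2)) = 10 + 5*(-2*L) = 10 - 10*L)
(p(J)/8)*Z(-3) = ((10 - 10*(-3/2))/8)*0 = ((10 + 15)/8)*0 = ((⅛)*25)*0 = (25/8)*0 = 0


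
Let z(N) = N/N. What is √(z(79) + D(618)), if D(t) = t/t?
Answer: √2 ≈ 1.4142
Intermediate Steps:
z(N) = 1
D(t) = 1
√(z(79) + D(618)) = √(1 + 1) = √2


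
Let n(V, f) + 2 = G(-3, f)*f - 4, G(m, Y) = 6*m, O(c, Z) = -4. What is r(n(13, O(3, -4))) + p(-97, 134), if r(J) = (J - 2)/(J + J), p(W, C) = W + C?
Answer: 1237/33 ≈ 37.485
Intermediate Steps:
p(W, C) = C + W
n(V, f) = -6 - 18*f (n(V, f) = -2 + ((6*(-3))*f - 4) = -2 + (-18*f - 4) = -2 + (-4 - 18*f) = -6 - 18*f)
r(J) = (-2 + J)/(2*J) (r(J) = (-2 + J)/((2*J)) = (-2 + J)*(1/(2*J)) = (-2 + J)/(2*J))
r(n(13, O(3, -4))) + p(-97, 134) = (-2 + (-6 - 18*(-4)))/(2*(-6 - 18*(-4))) + (134 - 97) = (-2 + (-6 + 72))/(2*(-6 + 72)) + 37 = (1/2)*(-2 + 66)/66 + 37 = (1/2)*(1/66)*64 + 37 = 16/33 + 37 = 1237/33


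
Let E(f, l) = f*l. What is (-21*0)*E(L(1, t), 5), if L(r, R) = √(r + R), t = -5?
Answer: 0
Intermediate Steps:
L(r, R) = √(R + r)
(-21*0)*E(L(1, t), 5) = (-21*0)*(√(-5 + 1)*5) = 0*(√(-4)*5) = 0*((2*I)*5) = 0*(10*I) = 0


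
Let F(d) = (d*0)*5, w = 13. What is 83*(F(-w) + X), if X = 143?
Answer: 11869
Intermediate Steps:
F(d) = 0 (F(d) = 0*5 = 0)
83*(F(-w) + X) = 83*(0 + 143) = 83*143 = 11869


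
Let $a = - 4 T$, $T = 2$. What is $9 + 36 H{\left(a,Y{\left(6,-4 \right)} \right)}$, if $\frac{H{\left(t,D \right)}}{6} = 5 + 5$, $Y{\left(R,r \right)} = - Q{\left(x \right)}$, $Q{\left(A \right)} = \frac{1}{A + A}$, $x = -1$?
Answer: $2169$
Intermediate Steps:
$Q{\left(A \right)} = \frac{1}{2 A}$
$a = -8$ ($a = \left(-4\right) 2 = -8$)
$Y{\left(R,r \right)} = \frac{1}{2}$ ($Y{\left(R,r \right)} = - \frac{1}{2 \left(-1\right)} = - \frac{-1}{2} = \left(-1\right) \left(- \frac{1}{2}\right) = \frac{1}{2}$)
$H{\left(t,D \right)} = 60$ ($H{\left(t,D \right)} = 6 \left(5 + 5\right) = 6 \cdot 10 = 60$)
$9 + 36 H{\left(a,Y{\left(6,-4 \right)} \right)} = 9 + 36 \cdot 60 = 9 + 2160 = 2169$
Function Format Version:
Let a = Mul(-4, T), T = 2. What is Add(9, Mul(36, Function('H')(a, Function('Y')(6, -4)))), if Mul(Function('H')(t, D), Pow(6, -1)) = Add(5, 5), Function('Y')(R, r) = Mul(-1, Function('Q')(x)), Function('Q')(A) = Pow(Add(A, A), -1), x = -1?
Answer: 2169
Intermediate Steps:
Function('Q')(A) = Mul(Rational(1, 2), Pow(A, -1)) (Function('Q')(A) = Pow(Mul(2, A), -1) = Mul(Rational(1, 2), Pow(A, -1)))
a = -8 (a = Mul(-4, 2) = -8)
Function('Y')(R, r) = Rational(1, 2) (Function('Y')(R, r) = Mul(-1, Mul(Rational(1, 2), Pow(-1, -1))) = Mul(-1, Mul(Rational(1, 2), -1)) = Mul(-1, Rational(-1, 2)) = Rational(1, 2))
Function('H')(t, D) = 60 (Function('H')(t, D) = Mul(6, Add(5, 5)) = Mul(6, 10) = 60)
Add(9, Mul(36, Function('H')(a, Function('Y')(6, -4)))) = Add(9, Mul(36, 60)) = Add(9, 2160) = 2169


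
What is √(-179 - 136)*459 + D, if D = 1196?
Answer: 1196 + 1377*I*√35 ≈ 1196.0 + 8146.4*I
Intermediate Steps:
√(-179 - 136)*459 + D = √(-179 - 136)*459 + 1196 = √(-315)*459 + 1196 = (3*I*√35)*459 + 1196 = 1377*I*√35 + 1196 = 1196 + 1377*I*√35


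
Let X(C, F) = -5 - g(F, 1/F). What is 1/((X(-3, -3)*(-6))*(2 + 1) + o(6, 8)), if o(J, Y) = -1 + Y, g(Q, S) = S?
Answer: 1/91 ≈ 0.010989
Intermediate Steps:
X(C, F) = -5 - 1/F
1/((X(-3, -3)*(-6))*(2 + 1) + o(6, 8)) = 1/(((-5 - 1/(-3))*(-6))*(2 + 1) + (-1 + 8)) = 1/(((-5 - 1*(-⅓))*(-6))*3 + 7) = 1/(((-5 + ⅓)*(-6))*3 + 7) = 1/(-14/3*(-6)*3 + 7) = 1/(28*3 + 7) = 1/(84 + 7) = 1/91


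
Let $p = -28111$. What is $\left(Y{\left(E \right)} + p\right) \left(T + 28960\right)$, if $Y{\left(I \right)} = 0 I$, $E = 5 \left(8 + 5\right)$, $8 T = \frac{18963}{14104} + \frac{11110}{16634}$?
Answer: $- \frac{17766797696092387}{21823808} \approx -8.141 \cdot 10^{8}$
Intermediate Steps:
$T = \frac{5489837}{21823808}$ ($T = \frac{\frac{18963}{14104} + \frac{11110}{16634}}{8} = \frac{18963 \cdot \frac{1}{14104} + 11110 \cdot \frac{1}{16634}}{8} = \frac{\frac{441}{328} + \frac{5555}{8317}}{8} = \frac{1}{8} \cdot \frac{5489837}{2727976} = \frac{5489837}{21823808} \approx 0.25155$)
$E = 65$ ($E = 5 \cdot 13 = 65$)
$Y{\left(I \right)} = 0$
$\left(Y{\left(E \right)} + p\right) \left(T + 28960\right) = \left(0 - 28111\right) \left(\frac{5489837}{21823808} + 28960\right) = \left(-28111\right) \frac{632022969517}{21823808} = - \frac{17766797696092387}{21823808}$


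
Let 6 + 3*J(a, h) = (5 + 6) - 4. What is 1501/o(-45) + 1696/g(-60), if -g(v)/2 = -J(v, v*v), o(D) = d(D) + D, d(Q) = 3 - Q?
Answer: 9133/3 ≈ 3044.3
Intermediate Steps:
J(a, h) = ⅓ (J(a, h) = -2 + ((5 + 6) - 4)/3 = -2 + (11 - 4)/3 = -2 + (⅓)*7 = -2 + 7/3 = ⅓)
o(D) = 3 (o(D) = (3 - D) + D = 3)
g(v) = ⅔ (g(v) = -(-2)/3 = -2*(-⅓) = ⅔)
1501/o(-45) + 1696/g(-60) = 1501/3 + 1696/(⅔) = 1501*(⅓) + 1696*(3/2) = 1501/3 + 2544 = 9133/3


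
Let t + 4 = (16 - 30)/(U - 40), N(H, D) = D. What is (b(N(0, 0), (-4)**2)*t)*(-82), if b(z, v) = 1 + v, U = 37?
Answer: -2788/3 ≈ -929.33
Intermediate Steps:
t = 2/3 (t = -4 + (16 - 30)/(37 - 40) = -4 - 14/(-3) = -4 - 14*(-1/3) = -4 + 14/3 = 2/3 ≈ 0.66667)
(b(N(0, 0), (-4)**2)*t)*(-82) = ((1 + (-4)**2)*(2/3))*(-82) = ((1 + 16)*(2/3))*(-82) = (17*(2/3))*(-82) = (34/3)*(-82) = -2788/3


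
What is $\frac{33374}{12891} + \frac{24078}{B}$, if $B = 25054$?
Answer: $\frac{573270847}{161485557} \approx 3.55$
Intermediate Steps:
$\frac{33374}{12891} + \frac{24078}{B} = \frac{33374}{12891} + \frac{24078}{25054} = 33374 \cdot \frac{1}{12891} + 24078 \cdot \frac{1}{25054} = \frac{33374}{12891} + \frac{12039}{12527} = \frac{573270847}{161485557}$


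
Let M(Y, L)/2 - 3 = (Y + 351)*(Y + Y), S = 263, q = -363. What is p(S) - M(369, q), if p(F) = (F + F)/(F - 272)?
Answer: -9565060/9 ≈ -1.0628e+6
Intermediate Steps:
M(Y, L) = 6 + 4*Y*(351 + Y) (M(Y, L) = 6 + 2*((Y + 351)*(Y + Y)) = 6 + 2*((351 + Y)*(2*Y)) = 6 + 2*(2*Y*(351 + Y)) = 6 + 4*Y*(351 + Y))
p(F) = 2*F/(-272 + F) (p(F) = (2*F)/(-272 + F) = 2*F/(-272 + F))
p(S) - M(369, q) = 2*263/(-272 + 263) - (6 + 4*369**2 + 1404*369) = 2*263/(-9) - (6 + 4*136161 + 518076) = 2*263*(-1/9) - (6 + 544644 + 518076) = -526/9 - 1*1062726 = -526/9 - 1062726 = -9565060/9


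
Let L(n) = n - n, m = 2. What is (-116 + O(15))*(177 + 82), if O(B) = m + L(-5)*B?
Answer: -29526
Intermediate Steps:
L(n) = 0
O(B) = 2 (O(B) = 2 + 0*B = 2 + 0 = 2)
(-116 + O(15))*(177 + 82) = (-116 + 2)*(177 + 82) = -114*259 = -29526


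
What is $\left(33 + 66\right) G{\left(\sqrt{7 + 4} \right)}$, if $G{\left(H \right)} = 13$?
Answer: $1287$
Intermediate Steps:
$\left(33 + 66\right) G{\left(\sqrt{7 + 4} \right)} = \left(33 + 66\right) 13 = 99 \cdot 13 = 1287$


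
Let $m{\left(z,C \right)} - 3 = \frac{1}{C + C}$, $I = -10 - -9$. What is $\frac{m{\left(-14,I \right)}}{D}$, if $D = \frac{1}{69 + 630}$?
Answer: $\frac{3495}{2} \approx 1747.5$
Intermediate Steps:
$I = -1$ ($I = -10 + 9 = -1$)
$m{\left(z,C \right)} = 3 + \frac{1}{2 C}$ ($m{\left(z,C \right)} = 3 + \frac{1}{C + C} = 3 + \frac{1}{2 C}$)
$D = \frac{1}{699} \approx 0.0014306$
$\frac{m{\left(-14,I \right)}}{D} = \left(3 + \frac{1}{2 \left(-1\right)}\right) \frac{1}{\frac{1}{699}} = \left(3 + \frac{1}{2} \left(-1\right)\right) 699 = \left(3 - \frac{1}{2}\right) 699 = \frac{5}{2} \cdot 699 = \frac{3495}{2}$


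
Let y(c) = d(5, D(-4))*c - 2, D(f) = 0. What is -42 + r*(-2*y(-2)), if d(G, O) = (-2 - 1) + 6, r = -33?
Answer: -570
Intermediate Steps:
d(G, O) = 3 (d(G, O) = -3 + 6 = 3)
y(c) = -2 + 3*c (y(c) = 3*c - 2 = -2 + 3*c)
-42 + r*(-2*y(-2)) = -42 - (-66)*(-2 + 3*(-2)) = -42 - (-66)*(-2 - 6) = -42 - (-66)*(-8) = -42 - 33*16 = -42 - 528 = -570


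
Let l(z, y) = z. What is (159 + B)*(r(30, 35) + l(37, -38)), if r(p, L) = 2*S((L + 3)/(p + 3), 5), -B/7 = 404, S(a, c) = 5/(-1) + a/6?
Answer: -7235659/99 ≈ -73088.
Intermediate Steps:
S(a, c) = -5 + a/6 (S(a, c) = 5*(-1) + a*(⅙) = -5 + a/6)
B = -2828 (B = -7*404 = -2828)
r(p, L) = -10 + (3 + L)/(3*(3 + p)) (r(p, L) = 2*(-5 + ((L + 3)/(p + 3))/6) = 2*(-5 + ((3 + L)/(3 + p))/6) = 2*(-5 + (3 + L)/(6*(3 + p))) = -10 + (3 + L)/(3*(3 + p)))
(159 + B)*(r(30, 35) + l(37, -38)) = (159 - 2828)*((-87 + 35 - 30*30)/(3*(3 + 30)) + 37) = -2669*((⅓)*(-87 + 35 - 900)/33 + 37) = -2669*((⅓)*(1/33)*(-952) + 37) = -2669*(-952/99 + 37) = -2669*2711/99 = -7235659/99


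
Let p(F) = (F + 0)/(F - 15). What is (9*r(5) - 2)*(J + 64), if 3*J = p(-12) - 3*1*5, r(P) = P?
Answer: 68671/27 ≈ 2543.4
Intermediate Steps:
p(F) = F/(-15 + F)
J = -131/27 (J = (-12/(-15 - 12) - 3*1*5)/3 = (-12/(-27) - 3*5)/3 = (-12*(-1/27) - 15)/3 = (4/9 - 15)/3 = (⅓)*(-131/9) = -131/27 ≈ -4.8519)
(9*r(5) - 2)*(J + 64) = (9*5 - 2)*(-131/27 + 64) = (45 - 2)*(1597/27) = 43*(1597/27) = 68671/27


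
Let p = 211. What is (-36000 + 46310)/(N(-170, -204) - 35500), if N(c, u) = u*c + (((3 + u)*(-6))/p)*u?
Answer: -1087705/209522 ≈ -5.1914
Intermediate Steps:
N(c, u) = c*u + u*(-18/211 - 6*u/211) (N(c, u) = u*c + (((3 + u)*(-6))/211)*u = c*u + ((-18 - 6*u)*(1/211))*u = c*u + (-18/211 - 6*u/211)*u = c*u + u*(-18/211 - 6*u/211))
(-36000 + 46310)/(N(-170, -204) - 35500) = (-36000 + 46310)/((1/211)*(-204)*(-18 - 6*(-204) + 211*(-170)) - 35500) = 10310/((1/211)*(-204)*(-18 + 1224 - 35870) - 35500) = 10310/((1/211)*(-204)*(-34664) - 35500) = 10310/(7071456/211 - 35500) = 10310/(-419044/211) = 10310*(-211/419044) = -1087705/209522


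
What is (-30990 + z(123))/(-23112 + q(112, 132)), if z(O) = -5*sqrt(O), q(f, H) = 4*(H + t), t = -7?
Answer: 15495/11306 + 5*sqrt(123)/22612 ≈ 1.3730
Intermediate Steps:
q(f, H) = -28 + 4*H (q(f, H) = 4*(H - 7) = 4*(-7 + H) = -28 + 4*H)
(-30990 + z(123))/(-23112 + q(112, 132)) = (-30990 - 5*sqrt(123))/(-23112 + (-28 + 4*132)) = (-30990 - 5*sqrt(123))/(-23112 + (-28 + 528)) = (-30990 - 5*sqrt(123))/(-23112 + 500) = (-30990 - 5*sqrt(123))/(-22612) = (-30990 - 5*sqrt(123))*(-1/22612) = 15495/11306 + 5*sqrt(123)/22612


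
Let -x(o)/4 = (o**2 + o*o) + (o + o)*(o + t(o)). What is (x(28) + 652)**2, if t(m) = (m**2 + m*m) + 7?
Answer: 133000254864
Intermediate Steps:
t(m) = 7 + 2*m**2 (t(m) = (m**2 + m**2) + 7 = 2*m**2 + 7 = 7 + 2*m**2)
x(o) = -8*o**2 - 8*o*(7 + o + 2*o**2) (x(o) = -4*((o**2 + o*o) + (o + o)*(o + (7 + 2*o**2))) = -4*((o**2 + o**2) + (2*o)*(7 + o + 2*o**2)) = -4*(2*o**2 + 2*o*(7 + o + 2*o**2)) = -8*o**2 - 8*o*(7 + o + 2*o**2))
(x(28) + 652)**2 = (-8*28*(7 + 2*28 + 2*28**2) + 652)**2 = (-8*28*(7 + 56 + 2*784) + 652)**2 = (-8*28*(7 + 56 + 1568) + 652)**2 = (-8*28*1631 + 652)**2 = (-365344 + 652)**2 = (-364692)**2 = 133000254864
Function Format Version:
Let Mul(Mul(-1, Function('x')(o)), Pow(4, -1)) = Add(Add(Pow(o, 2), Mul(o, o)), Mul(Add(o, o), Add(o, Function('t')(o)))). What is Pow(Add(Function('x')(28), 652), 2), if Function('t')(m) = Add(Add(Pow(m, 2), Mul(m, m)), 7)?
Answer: 133000254864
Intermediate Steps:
Function('t')(m) = Add(7, Mul(2, Pow(m, 2))) (Function('t')(m) = Add(Add(Pow(m, 2), Pow(m, 2)), 7) = Add(Mul(2, Pow(m, 2)), 7) = Add(7, Mul(2, Pow(m, 2))))
Function('x')(o) = Add(Mul(-8, Pow(o, 2)), Mul(-8, o, Add(7, o, Mul(2, Pow(o, 2))))) (Function('x')(o) = Mul(-4, Add(Add(Pow(o, 2), Mul(o, o)), Mul(Add(o, o), Add(o, Add(7, Mul(2, Pow(o, 2))))))) = Mul(-4, Add(Add(Pow(o, 2), Pow(o, 2)), Mul(Mul(2, o), Add(7, o, Mul(2, Pow(o, 2)))))) = Mul(-4, Add(Mul(2, Pow(o, 2)), Mul(2, o, Add(7, o, Mul(2, Pow(o, 2)))))) = Add(Mul(-8, Pow(o, 2)), Mul(-8, o, Add(7, o, Mul(2, Pow(o, 2))))))
Pow(Add(Function('x')(28), 652), 2) = Pow(Add(Mul(-8, 28, Add(7, Mul(2, 28), Mul(2, Pow(28, 2)))), 652), 2) = Pow(Add(Mul(-8, 28, Add(7, 56, Mul(2, 784))), 652), 2) = Pow(Add(Mul(-8, 28, Add(7, 56, 1568)), 652), 2) = Pow(Add(Mul(-8, 28, 1631), 652), 2) = Pow(Add(-365344, 652), 2) = Pow(-364692, 2) = 133000254864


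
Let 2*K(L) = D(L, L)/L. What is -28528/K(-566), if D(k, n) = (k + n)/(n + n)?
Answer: 32293696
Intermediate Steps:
D(k, n) = (k + n)/(2*n) (D(k, n) = (k + n)/((2*n)) = (k + n)*(1/(2*n)) = (k + n)/(2*n))
K(L) = 1/(2*L) (K(L) = (((L + L)/(2*L))/L)/2 = (((2*L)/(2*L))/L)/2 = (1/L)/2 = 1/(2*L))
-28528/K(-566) = -28528/((½)/(-566)) = -28528/((½)*(-1/566)) = -28528/(-1/1132) = -28528*(-1132) = 32293696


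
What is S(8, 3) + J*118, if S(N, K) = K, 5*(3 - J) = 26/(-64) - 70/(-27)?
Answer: 659669/2160 ≈ 305.40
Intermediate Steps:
J = 11071/4320 (J = 3 - (26/(-64) - 70/(-27))/5 = 3 - (26*(-1/64) - 70*(-1/27))/5 = 3 - (-13/32 + 70/27)/5 = 3 - ⅕*1889/864 = 3 - 1889/4320 = 11071/4320 ≈ 2.5627)
S(8, 3) + J*118 = 3 + (11071/4320)*118 = 3 + 653189/2160 = 659669/2160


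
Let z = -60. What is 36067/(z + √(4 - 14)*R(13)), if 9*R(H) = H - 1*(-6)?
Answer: -17528562/29521 - 6167457*I*√10/295210 ≈ -593.77 - 66.066*I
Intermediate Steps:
R(H) = ⅔ + H/9 (R(H) = (H - 1*(-6))/9 = (H + 6)/9 = (6 + H)/9 = ⅔ + H/9)
36067/(z + √(4 - 14)*R(13)) = 36067/(-60 + √(4 - 14)*(⅔ + (⅑)*13)) = 36067/(-60 + √(-10)*(⅔ + 13/9)) = 36067/(-60 + (I*√10)*(19/9)) = 36067/(-60 + 19*I*√10/9)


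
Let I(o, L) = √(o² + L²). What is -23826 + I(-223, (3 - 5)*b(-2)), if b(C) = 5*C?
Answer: -23826 + √50129 ≈ -23602.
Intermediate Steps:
I(o, L) = √(L² + o²)
-23826 + I(-223, (3 - 5)*b(-2)) = -23826 + √(((3 - 5)*(5*(-2)))² + (-223)²) = -23826 + √((-2*(-10))² + 49729) = -23826 + √(20² + 49729) = -23826 + √(400 + 49729) = -23826 + √50129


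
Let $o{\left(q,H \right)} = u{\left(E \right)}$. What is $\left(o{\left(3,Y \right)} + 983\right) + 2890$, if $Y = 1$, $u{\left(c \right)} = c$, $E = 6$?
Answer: $3879$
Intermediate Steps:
$o{\left(q,H \right)} = 6$
$\left(o{\left(3,Y \right)} + 983\right) + 2890 = \left(6 + 983\right) + 2890 = 989 + 2890 = 3879$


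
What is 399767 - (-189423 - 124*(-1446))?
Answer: 409886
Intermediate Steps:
399767 - (-189423 - 124*(-1446)) = 399767 - (-189423 - 1*(-179304)) = 399767 - (-189423 + 179304) = 399767 - 1*(-10119) = 399767 + 10119 = 409886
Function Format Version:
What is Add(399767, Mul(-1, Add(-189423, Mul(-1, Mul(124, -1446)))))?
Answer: 409886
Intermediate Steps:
Add(399767, Mul(-1, Add(-189423, Mul(-1, Mul(124, -1446))))) = Add(399767, Mul(-1, Add(-189423, Mul(-1, -179304)))) = Add(399767, Mul(-1, Add(-189423, 179304))) = Add(399767, Mul(-1, -10119)) = Add(399767, 10119) = 409886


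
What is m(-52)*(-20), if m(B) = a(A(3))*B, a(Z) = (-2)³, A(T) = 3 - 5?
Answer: -8320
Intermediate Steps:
A(T) = -2
a(Z) = -8
m(B) = -8*B
m(-52)*(-20) = -8*(-52)*(-20) = 416*(-20) = -8320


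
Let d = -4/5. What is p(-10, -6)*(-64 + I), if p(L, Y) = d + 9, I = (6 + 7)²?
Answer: 861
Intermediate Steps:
d = -⅘ (d = -4*⅕ = -⅘ ≈ -0.80000)
I = 169 (I = 13² = 169)
p(L, Y) = 41/5 (p(L, Y) = -⅘ + 9 = 41/5)
p(-10, -6)*(-64 + I) = 41*(-64 + 169)/5 = (41/5)*105 = 861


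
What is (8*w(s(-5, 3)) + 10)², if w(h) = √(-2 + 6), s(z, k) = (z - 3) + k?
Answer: 676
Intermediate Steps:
s(z, k) = -3 + k + z (s(z, k) = (-3 + z) + k = -3 + k + z)
w(h) = 2 (w(h) = √4 = 2)
(8*w(s(-5, 3)) + 10)² = (8*2 + 10)² = (16 + 10)² = 26² = 676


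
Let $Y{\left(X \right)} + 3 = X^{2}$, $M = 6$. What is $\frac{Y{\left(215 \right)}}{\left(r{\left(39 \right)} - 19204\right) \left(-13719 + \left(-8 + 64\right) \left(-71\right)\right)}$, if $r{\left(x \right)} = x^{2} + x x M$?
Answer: $\frac{46222}{151416115} \approx 0.00030526$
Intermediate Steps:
$r{\left(x \right)} = 7 x^{2}$ ($r{\left(x \right)} = x^{2} + x x 6 = x^{2} + x^{2} \cdot 6 = x^{2} + 6 x^{2} = 7 x^{2}$)
$Y{\left(X \right)} = -3 + X^{2}$
$\frac{Y{\left(215 \right)}}{\left(r{\left(39 \right)} - 19204\right) \left(-13719 + \left(-8 + 64\right) \left(-71\right)\right)} = \frac{-3 + 215^{2}}{\left(7 \cdot 39^{2} - 19204\right) \left(-13719 + \left(-8 + 64\right) \left(-71\right)\right)} = \frac{-3 + 46225}{\left(7 \cdot 1521 - 19204\right) \left(-13719 + 56 \left(-71\right)\right)} = \frac{46222}{\left(10647 - 19204\right) \left(-13719 - 3976\right)} = \frac{46222}{\left(-8557\right) \left(-17695\right)} = \frac{46222}{151416115}$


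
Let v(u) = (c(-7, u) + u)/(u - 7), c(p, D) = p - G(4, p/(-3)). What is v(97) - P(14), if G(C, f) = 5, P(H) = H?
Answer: -235/18 ≈ -13.056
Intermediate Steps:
c(p, D) = -5 + p (c(p, D) = p - 1*5 = p - 5 = -5 + p)
v(u) = (-12 + u)/(-7 + u) (v(u) = ((-5 - 7) + u)/(u - 7) = (-12 + u)/(-7 + u))
v(97) - P(14) = (-12 + 97)/(-7 + 97) - 1*14 = 85/90 - 14 = (1/90)*85 - 14 = 17/18 - 14 = -235/18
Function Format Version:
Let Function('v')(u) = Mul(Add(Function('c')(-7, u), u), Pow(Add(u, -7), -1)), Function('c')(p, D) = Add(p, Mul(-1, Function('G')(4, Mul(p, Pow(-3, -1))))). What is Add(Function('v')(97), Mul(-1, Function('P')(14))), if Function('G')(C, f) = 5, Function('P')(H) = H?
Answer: Rational(-235, 18) ≈ -13.056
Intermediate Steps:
Function('c')(p, D) = Add(-5, p) (Function('c')(p, D) = Add(p, Mul(-1, 5)) = Add(p, -5) = Add(-5, p))
Function('v')(u) = Mul(Pow(Add(-7, u), -1), Add(-12, u)) (Function('v')(u) = Mul(Add(Add(-5, -7), u), Pow(Add(u, -7), -1)) = Mul(Add(-12, u), Pow(Add(-7, u), -1)) = Mul(Pow(Add(-7, u), -1), Add(-12, u)))
Add(Function('v')(97), Mul(-1, Function('P')(14))) = Add(Mul(Pow(Add(-7, 97), -1), Add(-12, 97)), Mul(-1, 14)) = Add(Mul(Pow(90, -1), 85), -14) = Add(Mul(Rational(1, 90), 85), -14) = Add(Rational(17, 18), -14) = Rational(-235, 18)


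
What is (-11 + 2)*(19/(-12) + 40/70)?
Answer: 255/28 ≈ 9.1071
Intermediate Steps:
(-11 + 2)*(19/(-12) + 40/70) = -9*(19*(-1/12) + 40*(1/70)) = -9*(-19/12 + 4/7) = -9*(-85/84) = 255/28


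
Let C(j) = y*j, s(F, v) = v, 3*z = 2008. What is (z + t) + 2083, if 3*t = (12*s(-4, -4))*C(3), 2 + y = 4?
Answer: 7969/3 ≈ 2656.3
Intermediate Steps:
y = 2 (y = -2 + 4 = 2)
z = 2008/3 (z = (1/3)*2008 = 2008/3 ≈ 669.33)
C(j) = 2*j
t = -96 (t = ((12*(-4))*(2*3))/3 = (-48*6)/3 = (1/3)*(-288) = -96)
(z + t) + 2083 = (2008/3 - 96) + 2083 = 1720/3 + 2083 = 7969/3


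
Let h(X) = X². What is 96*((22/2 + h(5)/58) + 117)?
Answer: 357552/29 ≈ 12329.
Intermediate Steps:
96*((22/2 + h(5)/58) + 117) = 96*((22/2 + 5²/58) + 117) = 96*((22*(½) + 25*(1/58)) + 117) = 96*((11 + 25/58) + 117) = 96*(663/58 + 117) = 96*(7449/58) = 357552/29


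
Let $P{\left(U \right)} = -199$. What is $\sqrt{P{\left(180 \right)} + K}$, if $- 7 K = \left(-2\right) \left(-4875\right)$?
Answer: $\frac{i \sqrt{78001}}{7} \approx 39.898 i$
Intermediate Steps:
$K = - \frac{9750}{7}$ ($K = - \frac{\left(-2\right) \left(-4875\right)}{7} = \left(- \frac{1}{7}\right) 9750 = - \frac{9750}{7} \approx -1392.9$)
$\sqrt{P{\left(180 \right)} + K} = \sqrt{-199 - \frac{9750}{7}} = \sqrt{- \frac{11143}{7}} = \frac{i \sqrt{78001}}{7}$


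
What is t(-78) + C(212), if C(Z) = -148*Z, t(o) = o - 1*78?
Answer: -31532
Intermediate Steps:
t(o) = -78 + o (t(o) = o - 78 = -78 + o)
t(-78) + C(212) = (-78 - 78) - 148*212 = -156 - 31376 = -31532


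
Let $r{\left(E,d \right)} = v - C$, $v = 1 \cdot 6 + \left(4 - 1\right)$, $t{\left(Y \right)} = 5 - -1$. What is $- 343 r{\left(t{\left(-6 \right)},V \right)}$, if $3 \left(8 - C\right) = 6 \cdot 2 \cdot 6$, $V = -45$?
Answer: $-8575$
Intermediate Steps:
$t{\left(Y \right)} = 6$ ($t{\left(Y \right)} = 5 + 1 = 6$)
$C = -16$ ($C = 8 - \frac{6 \cdot 2 \cdot 6}{3} = 8 - \frac{12 \cdot 6}{3} = 8 - 24 = -16$)
$v = 9$ ($v = 6 + 3 = 9$)
$r{\left(E,d \right)} = 25$ ($r{\left(E,d \right)} = 9 - -16 = 9 + 16 = 25$)
$- 343 r{\left(t{\left(-6 \right)},V \right)} = \left(-343\right) 25 = -8575$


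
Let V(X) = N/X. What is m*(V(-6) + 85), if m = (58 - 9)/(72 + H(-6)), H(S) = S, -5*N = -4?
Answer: 62377/990 ≈ 63.007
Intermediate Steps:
N = ⅘ (N = -⅕*(-4) = ⅘ ≈ 0.80000)
V(X) = 4/(5*X)
m = 49/66 (m = (58 - 9)/(72 - 6) = 49/66 ≈ 0.74242)
m*(V(-6) + 85) = 49*((⅘)/(-6) + 85)/66 = 49*((⅘)*(-⅙) + 85)/66 = 49*(-2/15 + 85)/66 = (49/66)*(1273/15) = 62377/990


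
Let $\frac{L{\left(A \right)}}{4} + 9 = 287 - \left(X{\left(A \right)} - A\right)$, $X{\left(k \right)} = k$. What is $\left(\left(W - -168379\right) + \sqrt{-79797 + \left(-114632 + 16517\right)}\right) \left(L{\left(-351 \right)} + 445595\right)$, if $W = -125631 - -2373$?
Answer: $20155866547 + 2680242 i \sqrt{4942} \approx 2.0156 \cdot 10^{10} + 1.8842 \cdot 10^{8} i$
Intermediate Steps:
$W = -123258$ ($W = -125631 + 2373 = -123258$)
$L{\left(A \right)} = 1112$ ($L{\left(A \right)} = -36 + 4 \left(287 - \left(A - A\right)\right) = -36 + 4 \left(287 - 0\right) = -36 + 4 \left(287 + 0\right) = -36 + 4 \cdot 287 = -36 + 1148 = 1112$)
$\left(\left(W - -168379\right) + \sqrt{-79797 + \left(-114632 + 16517\right)}\right) \left(L{\left(-351 \right)} + 445595\right) = \left(\left(-123258 - -168379\right) + \sqrt{-79797 + \left(-114632 + 16517\right)}\right) \left(1112 + 445595\right) = \left(\left(-123258 + 168379\right) + \sqrt{-79797 - 98115}\right) 446707 = \left(45121 + \sqrt{-177912}\right) 446707 = \left(45121 + 6 i \sqrt{4942}\right) 446707 = 20155866547 + 2680242 i \sqrt{4942}$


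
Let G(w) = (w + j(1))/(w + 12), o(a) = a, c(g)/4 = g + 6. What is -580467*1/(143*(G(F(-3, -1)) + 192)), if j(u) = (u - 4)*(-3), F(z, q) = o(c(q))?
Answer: -18574944/882739 ≈ -21.042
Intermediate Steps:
c(g) = 24 + 4*g (c(g) = 4*(g + 6) = 4*(6 + g) = 24 + 4*g)
F(z, q) = 24 + 4*q
j(u) = 12 - 3*u (j(u) = (-4 + u)*(-3) = 12 - 3*u)
G(w) = (9 + w)/(12 + w) (G(w) = (w + (12 - 3*1))/(w + 12) = (w + (12 - 3))/(12 + w) = (w + 9)/(12 + w) = (9 + w)/(12 + w))
-580467*1/(143*(G(F(-3, -1)) + 192)) = -580467*1/(143*((9 + (24 + 4*(-1)))/(12 + (24 + 4*(-1))) + 192)) = -580467*1/(143*((9 + (24 - 4))/(12 + (24 - 4)) + 192)) = -580467*1/(143*((9 + 20)/(12 + 20) + 192)) = -580467*1/(143*(29/32 + 192)) = -580467/((6173/32)*143) = -580467/882739/32 = -580467*32/882739 = -18574944/882739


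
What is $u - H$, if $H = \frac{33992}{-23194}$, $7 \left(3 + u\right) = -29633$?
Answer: $- \frac{343778466}{81179} \approx -4234.8$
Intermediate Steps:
$u = - \frac{29654}{7}$ ($u = -3 + \frac{1}{7} \left(-29633\right) = -3 - \frac{29633}{7} = - \frac{29654}{7} \approx -4236.3$)
$H = - \frac{16996}{11597}$ ($H = 33992 \left(- \frac{1}{23194}\right) = - \frac{16996}{11597} \approx -1.4656$)
$u - H = - \frac{29654}{7} - - \frac{16996}{11597} = - \frac{29654}{7} + \frac{16996}{11597} = - \frac{343778466}{81179}$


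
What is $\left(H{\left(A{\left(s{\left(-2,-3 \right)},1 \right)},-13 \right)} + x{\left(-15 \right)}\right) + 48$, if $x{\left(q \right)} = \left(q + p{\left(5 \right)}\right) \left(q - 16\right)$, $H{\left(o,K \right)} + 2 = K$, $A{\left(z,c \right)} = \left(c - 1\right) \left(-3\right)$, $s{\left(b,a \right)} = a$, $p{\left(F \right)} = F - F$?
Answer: $498$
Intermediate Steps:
$p{\left(F \right)} = 0$
$A{\left(z,c \right)} = 3 - 3 c$ ($A{\left(z,c \right)} = \left(-1 + c\right) \left(-3\right) = 3 - 3 c$)
$H{\left(o,K \right)} = -2 + K$
$x{\left(q \right)} = q \left(-16 + q\right)$ ($x{\left(q \right)} = \left(q + 0\right) \left(q - 16\right) = q \left(-16 + q\right)$)
$\left(H{\left(A{\left(s{\left(-2,-3 \right)},1 \right)},-13 \right)} + x{\left(-15 \right)}\right) + 48 = \left(\left(-2 - 13\right) - 15 \left(-16 - 15\right)\right) + 48 = \left(-15 - -465\right) + 48 = \left(-15 + 465\right) + 48 = 450 + 48 = 498$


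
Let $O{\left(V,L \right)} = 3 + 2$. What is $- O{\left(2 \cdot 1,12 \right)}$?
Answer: $-5$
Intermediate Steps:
$O{\left(V,L \right)} = 5$
$- O{\left(2 \cdot 1,12 \right)} = \left(-1\right) 5 = -5$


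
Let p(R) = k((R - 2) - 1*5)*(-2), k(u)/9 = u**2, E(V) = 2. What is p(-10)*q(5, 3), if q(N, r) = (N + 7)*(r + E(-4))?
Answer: -312120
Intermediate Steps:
q(N, r) = (2 + r)*(7 + N) (q(N, r) = (N + 7)*(r + 2) = (7 + N)*(2 + r) = (2 + r)*(7 + N))
k(u) = 9*u**2
p(R) = -18*(-7 + R)**2 (p(R) = (9*((R - 2) - 1*5)**2)*(-2) = (9*((-2 + R) - 5)**2)*(-2) = (9*(-7 + R)**2)*(-2) = -18*(-7 + R)**2)
p(-10)*q(5, 3) = (-18*(-7 - 10)**2)*(14 + 2*5 + 7*3 + 5*3) = (-18*(-17)**2)*(14 + 10 + 21 + 15) = -18*289*60 = -5202*60 = -312120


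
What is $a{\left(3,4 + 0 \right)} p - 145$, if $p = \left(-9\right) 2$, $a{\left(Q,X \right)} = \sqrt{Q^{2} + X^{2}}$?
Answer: $-235$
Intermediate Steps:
$p = -18$
$a{\left(3,4 + 0 \right)} p - 145 = \sqrt{3^{2} + \left(4 + 0\right)^{2}} \left(-18\right) - 145 = \sqrt{9 + 4^{2}} \left(-18\right) - 145 = \sqrt{9 + 16} \left(-18\right) - 145 = \sqrt{25} \left(-18\right) - 145 = 5 \left(-18\right) - 145 = -90 - 145 = -235$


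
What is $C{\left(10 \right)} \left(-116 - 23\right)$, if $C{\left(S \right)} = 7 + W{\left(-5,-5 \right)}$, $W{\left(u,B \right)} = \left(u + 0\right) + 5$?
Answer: $-973$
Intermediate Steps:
$W{\left(u,B \right)} = 5 + u$ ($W{\left(u,B \right)} = u + 5 = 5 + u$)
$C{\left(S \right)} = 7$ ($C{\left(S \right)} = 7 + \left(5 - 5\right) = 7 + 0 = 7$)
$C{\left(10 \right)} \left(-116 - 23\right) = 7 \left(-116 - 23\right) = 7 \left(-139\right) = -973$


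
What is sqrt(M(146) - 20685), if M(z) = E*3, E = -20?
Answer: 3*I*sqrt(2305) ≈ 144.03*I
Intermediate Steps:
M(z) = -60 (M(z) = -20*3 = -60)
sqrt(M(146) - 20685) = sqrt(-60 - 20685) = sqrt(-20745) = 3*I*sqrt(2305)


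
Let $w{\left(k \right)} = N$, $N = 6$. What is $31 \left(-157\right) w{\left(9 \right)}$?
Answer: $-29202$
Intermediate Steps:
$w{\left(k \right)} = 6$
$31 \left(-157\right) w{\left(9 \right)} = 31 \left(-157\right) 6 = \left(-4867\right) 6 = -29202$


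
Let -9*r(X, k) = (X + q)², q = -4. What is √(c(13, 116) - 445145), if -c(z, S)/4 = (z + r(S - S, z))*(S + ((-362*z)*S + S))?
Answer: √216441951/3 ≈ 4904.0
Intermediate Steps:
r(X, k) = -(-4 + X)²/9 (r(X, k) = -(X - 4)²/9 = -(-4 + X)²/9)
c(z, S) = -4*(-16/9 + z)*(2*S - 362*S*z) (c(z, S) = -4*(z - (-4 + (S - S))²/9)*(S + ((-362*z)*S + S)) = -4*(z - (-4 + 0)²/9)*(S + (-362*S*z + S)) = -4*(z - ⅑*(-4)²)*(S + (S - 362*S*z)) = -4*(z - ⅑*16)*(2*S - 362*S*z) = -4*(z - 16/9)*(2*S - 362*S*z) = -4*(-16/9 + z)*(2*S - 362*S*z))
√(c(13, 116) - 445145) = √((8/9)*116*(16 - 2905*13 + 1629*13²) - 445145) = √((8/9)*116*(16 - 37765 + 1629*169) - 445145) = √((8/9)*116*(16 - 37765 + 275301) - 445145) = √((8/9)*116*237552 - 445145) = √(73482752/3 - 445145) = √(72147317/3) = √216441951/3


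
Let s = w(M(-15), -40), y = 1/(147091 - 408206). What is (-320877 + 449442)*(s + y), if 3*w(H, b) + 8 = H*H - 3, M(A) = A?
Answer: 478935540597/52223 ≈ 9.1710e+6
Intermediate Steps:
y = -1/261115 (y = 1/(-261115) = -1/261115 ≈ -3.8297e-6)
w(H, b) = -11/3 + H**2/3 (w(H, b) = -8/3 + (H*H - 3)/3 = -8/3 + (H**2 - 3)/3 = -8/3 + (-3 + H**2)/3 = -8/3 + (-1 + H**2/3) = -11/3 + H**2/3)
s = 214/3 (s = -11/3 + (1/3)*(-15)**2 = -11/3 + (1/3)*225 = -11/3 + 75 = 214/3 ≈ 71.333)
(-320877 + 449442)*(s + y) = (-320877 + 449442)*(214/3 - 1/261115) = 128565*(55878607/783345) = 478935540597/52223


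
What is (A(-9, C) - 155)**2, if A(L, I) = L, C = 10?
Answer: 26896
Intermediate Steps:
(A(-9, C) - 155)**2 = (-9 - 155)**2 = (-164)**2 = 26896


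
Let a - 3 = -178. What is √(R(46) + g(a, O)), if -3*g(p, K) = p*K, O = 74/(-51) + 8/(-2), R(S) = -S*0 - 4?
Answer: I*√837454/51 ≈ 17.944*I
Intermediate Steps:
a = -175 (a = 3 - 178 = -175)
R(S) = -4 (R(S) = 0 - 4 = -4)
O = -278/51 (O = 74*(-1/51) + 8*(-½) = -74/51 - 4 = -278/51 ≈ -5.4510)
g(p, K) = -K*p/3 (g(p, K) = -p*K/3 = -K*p/3)
√(R(46) + g(a, O)) = √(-4 - ⅓*(-278/51)*(-175)) = √(-4 - 48650/153) = √(-49262/153) = I*√837454/51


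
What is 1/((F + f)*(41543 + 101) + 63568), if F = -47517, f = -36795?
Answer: -1/3511025360 ≈ -2.8482e-10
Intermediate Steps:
1/((F + f)*(41543 + 101) + 63568) = 1/((-47517 - 36795)*(41543 + 101) + 63568) = 1/(-84312*41644 + 63568) = 1/(-3511088928 + 63568) = 1/(-3511025360) = -1/3511025360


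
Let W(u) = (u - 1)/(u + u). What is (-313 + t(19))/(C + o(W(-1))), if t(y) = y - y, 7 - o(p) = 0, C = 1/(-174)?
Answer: -54462/1217 ≈ -44.751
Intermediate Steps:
W(u) = (-1 + u)/(2*u) (W(u) = (-1 + u)/((2*u)) = (-1 + u)*(1/(2*u)) = (-1 + u)/(2*u))
C = -1/174 ≈ -0.0057471
o(p) = 7 (o(p) = 7 - 1*0 = 7 + 0 = 7)
t(y) = 0
(-313 + t(19))/(C + o(W(-1))) = (-313 + 0)/(-1/174 + 7) = -313/1217/174 = -313*174/1217 = -54462/1217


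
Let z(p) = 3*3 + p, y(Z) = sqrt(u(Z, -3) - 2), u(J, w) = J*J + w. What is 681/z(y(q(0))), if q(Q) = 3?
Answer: 681/11 ≈ 61.909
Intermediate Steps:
u(J, w) = w + J**2 (u(J, w) = J**2 + w = w + J**2)
y(Z) = sqrt(-5 + Z**2) (y(Z) = sqrt((-3 + Z**2) - 2) = sqrt(-5 + Z**2))
z(p) = 9 + p
681/z(y(q(0))) = 681/(9 + sqrt(-5 + 3**2)) = 681/(9 + sqrt(-5 + 9)) = 681/(9 + sqrt(4)) = 681/(9 + 2) = 681/11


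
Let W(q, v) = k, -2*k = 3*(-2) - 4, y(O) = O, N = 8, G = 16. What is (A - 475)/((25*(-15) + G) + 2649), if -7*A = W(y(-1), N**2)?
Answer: -333/1603 ≈ -0.20774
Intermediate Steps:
k = 5 (k = -(3*(-2) - 4)/2 = -(-6 - 4)/2 = -1/2*(-10) = 5)
W(q, v) = 5
A = -5/7 (A = -1/7*5 = -5/7 ≈ -0.71429)
(A - 475)/((25*(-15) + G) + 2649) = (-5/7 - 475)/((25*(-15) + 16) + 2649) = -3330/(7*((-375 + 16) + 2649)) = -3330/(7*(-359 + 2649)) = -3330/7/2290 = -3330/7*1/2290 = -333/1603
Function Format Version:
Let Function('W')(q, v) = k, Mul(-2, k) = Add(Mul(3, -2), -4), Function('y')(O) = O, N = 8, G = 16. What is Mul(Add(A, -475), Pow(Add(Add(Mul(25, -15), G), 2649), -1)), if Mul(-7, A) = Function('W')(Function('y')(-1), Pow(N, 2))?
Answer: Rational(-333, 1603) ≈ -0.20774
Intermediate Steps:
k = 5 (k = Mul(Rational(-1, 2), Add(Mul(3, -2), -4)) = Mul(Rational(-1, 2), Add(-6, -4)) = Mul(Rational(-1, 2), -10) = 5)
Function('W')(q, v) = 5
A = Rational(-5, 7) (A = Mul(Rational(-1, 7), 5) = Rational(-5, 7) ≈ -0.71429)
Mul(Add(A, -475), Pow(Add(Add(Mul(25, -15), G), 2649), -1)) = Mul(Add(Rational(-5, 7), -475), Pow(Add(Add(Mul(25, -15), 16), 2649), -1)) = Mul(Rational(-3330, 7), Pow(Add(Add(-375, 16), 2649), -1)) = Mul(Rational(-3330, 7), Pow(Add(-359, 2649), -1)) = Mul(Rational(-3330, 7), Pow(2290, -1)) = Mul(Rational(-3330, 7), Rational(1, 2290)) = Rational(-333, 1603)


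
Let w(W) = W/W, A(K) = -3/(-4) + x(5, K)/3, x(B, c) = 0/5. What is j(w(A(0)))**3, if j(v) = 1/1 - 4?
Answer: -27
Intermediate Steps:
x(B, c) = 0 (x(B, c) = 0*(1/5) = 0)
A(K) = 3/4 (A(K) = -3/(-4) + 0/3 = -3*(-1/4) + 0*(1/3) = 3/4 + 0 = 3/4)
w(W) = 1
j(v) = -3 (j(v) = 1 - 4 = -3)
j(w(A(0)))**3 = (-3)**3 = -27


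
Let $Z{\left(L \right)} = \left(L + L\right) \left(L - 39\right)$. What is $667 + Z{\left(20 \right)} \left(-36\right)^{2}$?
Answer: $-984293$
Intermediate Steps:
$Z{\left(L \right)} = 2 L \left(-39 + L\right)$
$667 + Z{\left(20 \right)} \left(-36\right)^{2} = 667 + 2 \cdot 20 \left(-39 + 20\right) \left(-36\right)^{2} = 667 + 2 \cdot 20 \left(-19\right) 1296 = 667 - 984960 = -984293$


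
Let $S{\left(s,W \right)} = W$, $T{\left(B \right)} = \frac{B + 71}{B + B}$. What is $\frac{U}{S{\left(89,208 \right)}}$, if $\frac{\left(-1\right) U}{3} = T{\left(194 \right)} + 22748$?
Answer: $- \frac{26479467}{80704} \approx -328.11$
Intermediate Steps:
$T{\left(B \right)} = \frac{71 + B}{2 B}$
$U = - \frac{26479467}{388}$ ($U = - 3 \left(\frac{71 + 194}{2 \cdot 194} + 22748\right) = - 3 \left(\frac{1}{2} \cdot \frac{1}{194} \cdot 265 + 22748\right) = - 3 \left(\frac{265}{388} + 22748\right) = \left(-3\right) \frac{8826489}{388} = - \frac{26479467}{388} \approx -68246.0$)
$\frac{U}{S{\left(89,208 \right)}} = - \frac{26479467}{388 \cdot 208} = \left(- \frac{26479467}{388}\right) \frac{1}{208} = - \frac{26479467}{80704}$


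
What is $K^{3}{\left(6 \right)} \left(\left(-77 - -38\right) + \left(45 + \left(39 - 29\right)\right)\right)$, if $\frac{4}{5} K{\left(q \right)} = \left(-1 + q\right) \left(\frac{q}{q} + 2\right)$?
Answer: $\frac{421875}{4} \approx 1.0547 \cdot 10^{5}$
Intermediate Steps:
$K{\left(q \right)} = - \frac{15}{4} + \frac{15 q}{4}$ ($K{\left(q \right)} = \frac{5 \left(-1 + q\right) \left(\frac{q}{q} + 2\right)}{4} = \frac{5 \left(-1 + q\right) \left(1 + 2\right)}{4} = \frac{5 \left(-1 + q\right) 3}{4} = \frac{5 \left(-3 + 3 q\right)}{4} = - \frac{15}{4} + \frac{15 q}{4}$)
$K^{3}{\left(6 \right)} \left(\left(-77 - -38\right) + \left(45 + \left(39 - 29\right)\right)\right) = \left(- \frac{15}{4} + \frac{15}{4} \cdot 6\right)^{3} \left(\left(-77 - -38\right) + \left(45 + \left(39 - 29\right)\right)\right) = \left(- \frac{15}{4} + \frac{45}{2}\right)^{3} \left(\left(-77 + 38\right) + \left(45 + 10\right)\right) = \left(\frac{75}{4}\right)^{3} \left(-39 + 55\right) = \frac{421875}{64} \cdot 16 = \frac{421875}{4}$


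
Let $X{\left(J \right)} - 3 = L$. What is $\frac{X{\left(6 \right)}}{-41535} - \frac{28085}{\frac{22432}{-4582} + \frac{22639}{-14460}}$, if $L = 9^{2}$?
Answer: $\frac{181427125465688}{41739615255} \approx 4346.6$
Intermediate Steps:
$L = 81$
$X{\left(J \right)} = 84$ ($X{\left(J \right)} = 3 + 81 = 84$)
$\frac{X{\left(6 \right)}}{-41535} - \frac{28085}{\frac{22432}{-4582} + \frac{22639}{-14460}} = \frac{84}{-41535} - \frac{28085}{\frac{22432}{-4582} + \frac{22639}{-14460}} = 84 \left(- \frac{1}{41535}\right) - \frac{28085}{22432 \left(- \frac{1}{4582}\right) + 22639 \left(- \frac{1}{14460}\right)} = - \frac{28}{13845} - \frac{28085}{- \frac{11216}{2291} - \frac{22639}{14460}} = - \frac{28}{13845} - \frac{28085}{- \frac{214049309}{33127860}} = - \frac{28}{13845} - - \frac{930395948100}{214049309} = - \frac{28}{13845} + \frac{930395948100}{214049309} = \frac{181427125465688}{41739615255}$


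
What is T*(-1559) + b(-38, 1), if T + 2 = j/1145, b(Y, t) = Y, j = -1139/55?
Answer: 195738701/62975 ≈ 3108.2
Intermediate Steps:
j = -1139/55 (j = -1139*1/55 = -1139/55 ≈ -20.709)
T = -127089/62975 (T = -2 - 1139/55/1145 = -2 - 1139/55*1/1145 = -2 - 1139/62975 = -127089/62975 ≈ -2.0181)
T*(-1559) + b(-38, 1) = -127089/62975*(-1559) - 38 = 198131751/62975 - 38 = 195738701/62975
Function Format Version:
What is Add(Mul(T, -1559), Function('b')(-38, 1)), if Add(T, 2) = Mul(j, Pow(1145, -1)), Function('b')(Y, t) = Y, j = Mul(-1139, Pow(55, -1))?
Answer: Rational(195738701, 62975) ≈ 3108.2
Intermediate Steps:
j = Rational(-1139, 55) (j = Mul(-1139, Rational(1, 55)) = Rational(-1139, 55) ≈ -20.709)
T = Rational(-127089, 62975) (T = Add(-2, Mul(Rational(-1139, 55), Pow(1145, -1))) = Add(-2, Mul(Rational(-1139, 55), Rational(1, 1145))) = Add(-2, Rational(-1139, 62975)) = Rational(-127089, 62975) ≈ -2.0181)
Add(Mul(T, -1559), Function('b')(-38, 1)) = Add(Mul(Rational(-127089, 62975), -1559), -38) = Add(Rational(198131751, 62975), -38) = Rational(195738701, 62975)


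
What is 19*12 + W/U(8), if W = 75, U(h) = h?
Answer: 1899/8 ≈ 237.38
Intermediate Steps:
19*12 + W/U(8) = 19*12 + 75/8 = 228 + 75*(1/8) = 228 + 75/8 = 1899/8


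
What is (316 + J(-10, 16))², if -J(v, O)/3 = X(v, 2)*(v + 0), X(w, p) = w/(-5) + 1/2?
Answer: 152881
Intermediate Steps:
X(w, p) = ½ - w/5 (X(w, p) = w*(-⅕) + 1*(½) = -w/5 + ½ = ½ - w/5)
J(v, O) = -3*v*(½ - v/5) (J(v, O) = -3*(½ - v/5)*(v + 0) = -3*(½ - v/5)*v = -3*v*(½ - v/5))
(316 + J(-10, 16))² = (316 + (3/10)*(-10)*(-5 + 2*(-10)))² = (316 + (3/10)*(-10)*(-5 - 20))² = (316 + (3/10)*(-10)*(-25))² = (316 + 75)² = 391² = 152881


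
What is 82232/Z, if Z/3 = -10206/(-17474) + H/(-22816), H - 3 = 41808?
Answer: -862758200576/39295683 ≈ -21956.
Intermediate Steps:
H = 41811 (H = 3 + 41808 = 41811)
Z = -746617977/199343392 (Z = 3*(-10206/(-17474) + 41811/(-22816)) = 3*(-10206*(-1/17474) + 41811*(-1/22816)) = 3*(5103/8737 - 41811/22816) = 3*(-248872659/199343392) = -746617977/199343392 ≈ -3.7454)
82232/Z = 82232/(-746617977/199343392) = 82232*(-199343392/746617977) = -862758200576/39295683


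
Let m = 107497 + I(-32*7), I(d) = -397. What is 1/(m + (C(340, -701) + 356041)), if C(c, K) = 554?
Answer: 1/463695 ≈ 2.1566e-6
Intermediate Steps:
m = 107100 (m = 107497 - 397 = 107100)
1/(m + (C(340, -701) + 356041)) = 1/(107100 + (554 + 356041)) = 1/(107100 + 356595) = 1/463695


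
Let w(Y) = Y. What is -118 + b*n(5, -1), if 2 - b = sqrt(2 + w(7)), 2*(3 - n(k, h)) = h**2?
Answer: -241/2 ≈ -120.50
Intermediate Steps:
n(k, h) = 3 - h**2/2
b = -1 (b = 2 - sqrt(2 + 7) = 2 - sqrt(9) = 2 - 1*3 = 2 - 3 = -1)
-118 + b*n(5, -1) = -118 - (3 - 1/2*(-1)**2) = -118 - (3 - 1/2*1) = -118 - (3 - 1/2) = -118 - 1*5/2 = -118 - 5/2 = -241/2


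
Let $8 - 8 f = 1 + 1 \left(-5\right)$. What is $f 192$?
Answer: $288$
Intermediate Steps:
$f = \frac{3}{2}$ ($f = 1 - \frac{1 + 1 \left(-5\right)}{8} = 1 - \frac{1 - 5}{8} = 1 - - \frac{1}{2} = 1 + \frac{1}{2} = \frac{3}{2} \approx 1.5$)
$f 192 = \frac{3}{2} \cdot 192 = 288$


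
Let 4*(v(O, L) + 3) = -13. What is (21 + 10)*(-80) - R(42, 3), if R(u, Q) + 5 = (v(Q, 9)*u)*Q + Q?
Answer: -3381/2 ≈ -1690.5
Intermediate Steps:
v(O, L) = -25/4 (v(O, L) = -3 + (¼)*(-13) = -3 - 13/4 = -25/4)
R(u, Q) = -5 + Q - 25*Q*u/4 (R(u, Q) = -5 + ((-25*u/4)*Q + Q) = -5 + (-25*Q*u/4 + Q) = -5 + (Q - 25*Q*u/4) = -5 + Q - 25*Q*u/4)
(21 + 10)*(-80) - R(42, 3) = (21 + 10)*(-80) - (-5 + 3 - 25/4*3*42) = 31*(-80) - (-5 + 3 - 1575/2) = -2480 - 1*(-1579/2) = -2480 + 1579/2 = -3381/2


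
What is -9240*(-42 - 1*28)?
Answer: 646800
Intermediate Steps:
-9240*(-42 - 1*28) = -9240*(-42 - 28) = -9240*(-70) = 646800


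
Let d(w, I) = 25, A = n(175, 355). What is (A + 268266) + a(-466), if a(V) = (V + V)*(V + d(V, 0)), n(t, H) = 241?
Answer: 679519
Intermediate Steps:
A = 241
a(V) = 2*V*(25 + V) (a(V) = (V + V)*(V + 25) = (2*V)*(25 + V) = 2*V*(25 + V))
(A + 268266) + a(-466) = (241 + 268266) + 2*(-466)*(25 - 466) = 268507 + 2*(-466)*(-441) = 268507 + 411012 = 679519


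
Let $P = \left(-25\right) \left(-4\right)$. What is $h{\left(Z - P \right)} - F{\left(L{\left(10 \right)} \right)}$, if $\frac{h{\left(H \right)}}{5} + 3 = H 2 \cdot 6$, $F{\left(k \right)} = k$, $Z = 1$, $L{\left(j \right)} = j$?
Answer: $-5965$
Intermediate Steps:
$P = 100$
$h{\left(H \right)} = -15 + 60 H$ ($h{\left(H \right)} = -15 + 5 H 2 \cdot 6 = -15 + 5 \cdot 2 H 6 = -15 + 5 \cdot 12 H = -15 + 60 H$)
$h{\left(Z - P \right)} - F{\left(L{\left(10 \right)} \right)} = \left(-15 + 60 \left(1 - 100\right)\right) - 10 = \left(-15 + 60 \left(-99\right)\right) - 10 = \left(-15 - 5940\right) - 10 = -5955 - 10 = -5965$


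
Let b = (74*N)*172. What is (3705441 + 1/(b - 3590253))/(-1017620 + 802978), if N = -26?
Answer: -7264852422910/420825066101 ≈ -17.263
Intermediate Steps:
b = -330928 (b = (74*(-26))*172 = -1924*172 = -330928)
(3705441 + 1/(b - 3590253))/(-1017620 + 802978) = (3705441 + 1/(-330928 - 3590253))/(-1017620 + 802978) = (3705441 + 1/(-3921181))/(-214642) = (3705441 - 1/3921181)*(-1/214642) = (14529704845820/3921181)*(-1/214642) = -7264852422910/420825066101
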